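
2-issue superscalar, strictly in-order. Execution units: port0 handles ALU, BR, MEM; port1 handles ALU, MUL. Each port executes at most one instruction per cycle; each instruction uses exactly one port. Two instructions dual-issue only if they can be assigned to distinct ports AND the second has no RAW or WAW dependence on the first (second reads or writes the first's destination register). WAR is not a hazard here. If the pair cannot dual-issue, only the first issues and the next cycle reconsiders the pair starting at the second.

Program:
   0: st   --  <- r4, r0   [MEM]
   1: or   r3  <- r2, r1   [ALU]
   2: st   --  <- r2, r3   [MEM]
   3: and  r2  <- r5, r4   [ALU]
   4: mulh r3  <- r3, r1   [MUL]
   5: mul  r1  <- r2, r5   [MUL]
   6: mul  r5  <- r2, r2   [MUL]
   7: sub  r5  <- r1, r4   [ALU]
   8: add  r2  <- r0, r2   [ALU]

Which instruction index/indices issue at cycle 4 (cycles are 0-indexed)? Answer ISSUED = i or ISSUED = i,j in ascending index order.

[0] i0/i1  st.MEM/or.ALU  -- pair
[1] i2/i3  st.MEM/and.ALU  -- pair
[2] i4  mulh.MUL  -- no-port MUL/MUL
[3] i5  mul.MUL  -- no-port MUL/MUL
[4] i6  mul.MUL  -- WAW r5
[5] i7/i8  sub.ALU/add.ALU  -- pair

ISSUED = 6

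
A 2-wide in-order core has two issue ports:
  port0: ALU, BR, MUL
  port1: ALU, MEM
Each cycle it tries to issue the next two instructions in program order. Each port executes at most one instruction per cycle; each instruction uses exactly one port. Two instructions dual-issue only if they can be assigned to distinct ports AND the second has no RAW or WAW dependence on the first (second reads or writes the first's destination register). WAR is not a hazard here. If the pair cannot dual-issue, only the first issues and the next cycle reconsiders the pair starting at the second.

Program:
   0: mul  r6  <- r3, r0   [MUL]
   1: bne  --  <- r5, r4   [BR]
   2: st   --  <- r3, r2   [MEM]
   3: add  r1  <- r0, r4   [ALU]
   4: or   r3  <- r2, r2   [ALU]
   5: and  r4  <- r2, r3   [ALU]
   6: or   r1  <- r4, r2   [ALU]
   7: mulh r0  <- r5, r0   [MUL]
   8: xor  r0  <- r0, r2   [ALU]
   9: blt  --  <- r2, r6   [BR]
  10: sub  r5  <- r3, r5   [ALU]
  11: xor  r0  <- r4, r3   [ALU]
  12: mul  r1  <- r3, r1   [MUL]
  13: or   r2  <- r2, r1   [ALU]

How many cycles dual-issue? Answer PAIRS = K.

0. mul @i0  | no-port MUL/BR
1. bne+st @i1/i2  | dual
2. add+or @i3/i4  | dual
3. and @i5  | RAW r4
4. or+mulh @i6/i7  | dual
5. xor+blt @i8/i9  | dual
6. sub+xor @i10/i11  | dual
7. mul @i12  | RAW r1
8. or @i13  | tail

PAIRS = 5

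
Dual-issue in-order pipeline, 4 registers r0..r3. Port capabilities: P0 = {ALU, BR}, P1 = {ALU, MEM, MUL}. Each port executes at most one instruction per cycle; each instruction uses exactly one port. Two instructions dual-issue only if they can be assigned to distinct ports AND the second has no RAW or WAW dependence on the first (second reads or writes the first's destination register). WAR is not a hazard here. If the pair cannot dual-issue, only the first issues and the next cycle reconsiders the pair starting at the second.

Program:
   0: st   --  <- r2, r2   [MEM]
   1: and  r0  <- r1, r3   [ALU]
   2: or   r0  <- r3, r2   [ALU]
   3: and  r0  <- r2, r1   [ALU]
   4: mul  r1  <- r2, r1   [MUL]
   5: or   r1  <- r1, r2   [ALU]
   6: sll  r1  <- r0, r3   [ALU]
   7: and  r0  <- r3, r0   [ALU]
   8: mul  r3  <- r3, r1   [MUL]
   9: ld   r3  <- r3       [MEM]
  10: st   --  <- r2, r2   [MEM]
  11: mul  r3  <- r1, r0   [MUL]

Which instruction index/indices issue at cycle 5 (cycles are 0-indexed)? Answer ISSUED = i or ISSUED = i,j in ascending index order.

c0: i0+i1 st and  2-wide
c1: i2 or  WAW r0
c2: i3+i4 and mul  2-wide
c3: i5 or  WAW r1
c4: i6+i7 sll and  2-wide
c5: i8 mul  no-port MUL/MEM
c6: i9 ld  no-port MEM/MEM
c7: i10 st  no-port MEM/MUL
c8: i11 mul  tail

ISSUED = 8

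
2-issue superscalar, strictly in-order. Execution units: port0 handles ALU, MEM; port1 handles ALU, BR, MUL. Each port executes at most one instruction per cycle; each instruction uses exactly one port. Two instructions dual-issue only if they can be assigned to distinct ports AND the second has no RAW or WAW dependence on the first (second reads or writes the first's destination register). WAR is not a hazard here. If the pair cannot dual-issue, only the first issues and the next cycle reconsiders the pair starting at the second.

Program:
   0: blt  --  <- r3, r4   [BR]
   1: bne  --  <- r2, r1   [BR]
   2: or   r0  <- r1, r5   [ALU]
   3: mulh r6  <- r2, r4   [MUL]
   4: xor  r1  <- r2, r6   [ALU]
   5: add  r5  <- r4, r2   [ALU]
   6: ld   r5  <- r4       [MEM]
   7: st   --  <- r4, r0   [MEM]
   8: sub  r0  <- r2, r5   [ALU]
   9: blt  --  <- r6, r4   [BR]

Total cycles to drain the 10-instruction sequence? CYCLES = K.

CYCLES = 7

[0] i0  blt  -- no-port BR/BR
[1] i1+i2  bne+or  -- pair
[2] i3  mulh  -- RAW r6
[3] i4+i5  xor+add  -- pair
[4] i6  ld  -- no-port MEM/MEM
[5] i7+i8  st+sub  -- pair
[6] i9  blt  -- tail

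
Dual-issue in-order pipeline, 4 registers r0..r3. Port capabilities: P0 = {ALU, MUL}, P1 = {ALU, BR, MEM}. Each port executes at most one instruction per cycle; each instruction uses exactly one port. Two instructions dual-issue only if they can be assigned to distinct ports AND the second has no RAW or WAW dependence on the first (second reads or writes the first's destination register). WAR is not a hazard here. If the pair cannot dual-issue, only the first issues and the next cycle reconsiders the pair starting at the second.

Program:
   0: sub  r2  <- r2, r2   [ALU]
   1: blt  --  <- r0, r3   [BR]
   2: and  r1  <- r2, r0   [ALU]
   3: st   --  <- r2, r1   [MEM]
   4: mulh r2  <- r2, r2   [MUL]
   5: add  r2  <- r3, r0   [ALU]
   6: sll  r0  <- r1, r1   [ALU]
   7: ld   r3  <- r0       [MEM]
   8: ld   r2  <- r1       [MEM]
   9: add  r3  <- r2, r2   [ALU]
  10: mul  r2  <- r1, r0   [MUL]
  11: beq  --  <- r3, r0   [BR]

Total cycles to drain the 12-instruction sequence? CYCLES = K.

CYCLES = 8

c0: i0&i1 sub.ALU/blt.BR  pair
c1: i2 and.ALU  RAW r1
c2: i3&i4 st.MEM/mulh.MUL  pair
c3: i5&i6 add.ALU/sll.ALU  pair
c4: i7 ld.MEM  no-port MEM/MEM
c5: i8 ld.MEM  RAW r2
c6: i9&i10 add.ALU/mul.MUL  pair
c7: i11 beq.BR  tail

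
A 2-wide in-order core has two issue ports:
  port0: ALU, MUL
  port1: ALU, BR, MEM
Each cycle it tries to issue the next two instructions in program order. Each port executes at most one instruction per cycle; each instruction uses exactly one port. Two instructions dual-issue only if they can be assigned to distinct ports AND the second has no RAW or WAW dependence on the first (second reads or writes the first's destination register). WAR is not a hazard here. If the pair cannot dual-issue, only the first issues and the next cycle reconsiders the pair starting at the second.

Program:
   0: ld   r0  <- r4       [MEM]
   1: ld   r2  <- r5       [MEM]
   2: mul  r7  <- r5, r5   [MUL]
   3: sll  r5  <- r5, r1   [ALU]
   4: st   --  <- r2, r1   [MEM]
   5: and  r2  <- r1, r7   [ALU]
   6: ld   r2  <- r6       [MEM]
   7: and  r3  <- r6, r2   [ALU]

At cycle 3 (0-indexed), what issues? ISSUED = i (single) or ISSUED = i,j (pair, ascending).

0. ld.MEM @i0  | no-port MEM/MEM
1. ld.MEM/mul.MUL @i1/i2  | dual
2. sll.ALU/st.MEM @i3/i4  | dual
3. and.ALU @i5  | WAW r2
4. ld.MEM @i6  | RAW r2
5. and.ALU @i7  | tail

ISSUED = 5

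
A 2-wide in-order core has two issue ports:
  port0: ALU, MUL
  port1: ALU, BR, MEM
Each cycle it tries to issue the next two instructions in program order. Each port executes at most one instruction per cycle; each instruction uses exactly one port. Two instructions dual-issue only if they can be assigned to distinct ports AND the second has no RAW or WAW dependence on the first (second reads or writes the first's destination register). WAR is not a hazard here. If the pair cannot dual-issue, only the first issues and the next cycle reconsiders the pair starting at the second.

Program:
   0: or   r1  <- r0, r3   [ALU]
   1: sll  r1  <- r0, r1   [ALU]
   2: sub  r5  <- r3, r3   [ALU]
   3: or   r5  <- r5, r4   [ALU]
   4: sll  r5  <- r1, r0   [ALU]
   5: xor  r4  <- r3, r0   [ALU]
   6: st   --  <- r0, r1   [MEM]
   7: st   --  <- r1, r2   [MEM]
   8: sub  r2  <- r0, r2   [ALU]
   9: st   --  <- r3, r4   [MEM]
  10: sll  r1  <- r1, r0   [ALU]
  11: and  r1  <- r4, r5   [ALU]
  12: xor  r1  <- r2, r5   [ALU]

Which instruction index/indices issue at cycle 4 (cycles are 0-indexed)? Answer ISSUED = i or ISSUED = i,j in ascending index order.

ISSUED = 6

[0] i0  or.ALU  -- RAW+WAW r1
[1] i1/i2  sll.ALU sub.ALU  -- 2-wide
[2] i3  or.ALU  -- WAW r5
[3] i4/i5  sll.ALU xor.ALU  -- 2-wide
[4] i6  st.MEM  -- no-port MEM/MEM
[5] i7/i8  st.MEM sub.ALU  -- 2-wide
[6] i9/i10  st.MEM sll.ALU  -- 2-wide
[7] i11  and.ALU  -- WAW r1
[8] i12  xor.ALU  -- tail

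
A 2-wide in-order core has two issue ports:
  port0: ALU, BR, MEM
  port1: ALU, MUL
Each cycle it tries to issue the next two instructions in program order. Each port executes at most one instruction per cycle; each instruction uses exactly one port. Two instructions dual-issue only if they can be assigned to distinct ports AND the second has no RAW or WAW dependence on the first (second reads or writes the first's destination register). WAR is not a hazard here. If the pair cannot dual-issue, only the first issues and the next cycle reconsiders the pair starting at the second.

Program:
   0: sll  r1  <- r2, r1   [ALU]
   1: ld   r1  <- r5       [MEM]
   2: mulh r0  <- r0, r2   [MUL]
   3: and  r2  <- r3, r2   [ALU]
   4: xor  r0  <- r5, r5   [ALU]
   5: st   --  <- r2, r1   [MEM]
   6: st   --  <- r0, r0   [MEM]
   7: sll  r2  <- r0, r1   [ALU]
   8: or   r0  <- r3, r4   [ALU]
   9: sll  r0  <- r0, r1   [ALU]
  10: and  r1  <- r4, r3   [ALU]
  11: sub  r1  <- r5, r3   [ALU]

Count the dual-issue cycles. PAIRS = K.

0. sll @i0  | WAW r1
1. ld+mulh @i1&i2  | pair
2. and+xor @i3&i4  | pair
3. st @i5  | no-port MEM/MEM
4. st+sll @i6&i7  | pair
5. or @i8  | RAW+WAW r0
6. sll+and @i9&i10  | pair
7. sub @i11  | tail

PAIRS = 4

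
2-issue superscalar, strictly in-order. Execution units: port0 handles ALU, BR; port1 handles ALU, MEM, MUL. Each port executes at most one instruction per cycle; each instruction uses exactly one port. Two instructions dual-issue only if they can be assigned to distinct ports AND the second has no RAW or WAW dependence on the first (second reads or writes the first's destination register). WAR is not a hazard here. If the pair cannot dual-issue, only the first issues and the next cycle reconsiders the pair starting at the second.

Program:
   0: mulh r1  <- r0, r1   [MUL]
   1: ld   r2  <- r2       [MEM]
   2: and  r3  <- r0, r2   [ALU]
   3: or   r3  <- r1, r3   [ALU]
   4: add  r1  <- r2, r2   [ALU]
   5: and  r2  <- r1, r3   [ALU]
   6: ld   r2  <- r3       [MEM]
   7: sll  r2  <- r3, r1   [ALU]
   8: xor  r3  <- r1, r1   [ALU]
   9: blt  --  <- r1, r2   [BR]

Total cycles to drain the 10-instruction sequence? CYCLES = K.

0. mulh @i0  | no-port MUL/MEM
1. ld @i1  | RAW r2
2. and @i2  | RAW+WAW r3
3. or;add @i3&i4  | 2-wide
4. and @i5  | WAW r2
5. ld @i6  | WAW r2
6. sll;xor @i7&i8  | 2-wide
7. blt @i9  | tail

CYCLES = 8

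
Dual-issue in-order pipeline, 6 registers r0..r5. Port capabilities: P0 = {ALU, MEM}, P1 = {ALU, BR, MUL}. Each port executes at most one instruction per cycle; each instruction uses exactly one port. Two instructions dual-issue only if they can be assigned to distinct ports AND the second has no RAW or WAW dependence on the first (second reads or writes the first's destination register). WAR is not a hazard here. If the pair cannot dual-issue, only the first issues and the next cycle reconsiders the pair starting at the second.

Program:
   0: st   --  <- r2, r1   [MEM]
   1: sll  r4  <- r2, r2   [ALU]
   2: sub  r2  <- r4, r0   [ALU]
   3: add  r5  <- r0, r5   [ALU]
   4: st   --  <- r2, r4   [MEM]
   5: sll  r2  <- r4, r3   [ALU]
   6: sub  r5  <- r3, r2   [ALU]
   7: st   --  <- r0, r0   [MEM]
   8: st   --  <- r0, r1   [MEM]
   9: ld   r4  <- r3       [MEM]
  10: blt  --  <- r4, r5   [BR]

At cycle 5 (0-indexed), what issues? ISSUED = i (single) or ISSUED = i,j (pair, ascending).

ISSUED = 9

#0 head=0: st;sll i0,i1 pair
#1 head=2: sub;add i2,i3 pair
#2 head=4: st;sll i4,i5 pair
#3 head=6: sub;st i6,i7 pair
#4 head=8: st i8 no-port MEM/MEM
#5 head=9: ld i9 RAW r4
#6 head=10: blt i10 tail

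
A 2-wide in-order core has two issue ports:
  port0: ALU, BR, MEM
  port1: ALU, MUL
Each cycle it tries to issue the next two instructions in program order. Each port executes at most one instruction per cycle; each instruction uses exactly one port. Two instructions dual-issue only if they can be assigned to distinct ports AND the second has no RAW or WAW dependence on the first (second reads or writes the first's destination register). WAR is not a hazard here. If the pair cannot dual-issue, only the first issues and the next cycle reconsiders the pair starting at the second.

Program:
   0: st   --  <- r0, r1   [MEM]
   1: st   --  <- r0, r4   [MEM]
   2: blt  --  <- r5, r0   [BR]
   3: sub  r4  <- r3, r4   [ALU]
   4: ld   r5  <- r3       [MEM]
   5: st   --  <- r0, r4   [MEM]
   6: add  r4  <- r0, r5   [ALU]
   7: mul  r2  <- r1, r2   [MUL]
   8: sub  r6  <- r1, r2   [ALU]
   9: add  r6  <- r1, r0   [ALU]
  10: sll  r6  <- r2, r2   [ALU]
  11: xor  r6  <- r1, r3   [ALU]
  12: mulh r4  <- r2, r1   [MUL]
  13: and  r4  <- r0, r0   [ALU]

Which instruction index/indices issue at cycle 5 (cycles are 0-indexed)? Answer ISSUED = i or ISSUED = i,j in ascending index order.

c0: i0 st  no-port MEM/MEM
c1: i1 st  no-port MEM/BR
c2: i2,i3 blt+sub  2-wide
c3: i4 ld  no-port MEM/MEM
c4: i5,i6 st+add  2-wide
c5: i7 mul  RAW r2
c6: i8 sub  WAW r6
c7: i9 add  WAW r6
c8: i10 sll  WAW r6
c9: i11,i12 xor+mulh  2-wide
c10: i13 and  tail

ISSUED = 7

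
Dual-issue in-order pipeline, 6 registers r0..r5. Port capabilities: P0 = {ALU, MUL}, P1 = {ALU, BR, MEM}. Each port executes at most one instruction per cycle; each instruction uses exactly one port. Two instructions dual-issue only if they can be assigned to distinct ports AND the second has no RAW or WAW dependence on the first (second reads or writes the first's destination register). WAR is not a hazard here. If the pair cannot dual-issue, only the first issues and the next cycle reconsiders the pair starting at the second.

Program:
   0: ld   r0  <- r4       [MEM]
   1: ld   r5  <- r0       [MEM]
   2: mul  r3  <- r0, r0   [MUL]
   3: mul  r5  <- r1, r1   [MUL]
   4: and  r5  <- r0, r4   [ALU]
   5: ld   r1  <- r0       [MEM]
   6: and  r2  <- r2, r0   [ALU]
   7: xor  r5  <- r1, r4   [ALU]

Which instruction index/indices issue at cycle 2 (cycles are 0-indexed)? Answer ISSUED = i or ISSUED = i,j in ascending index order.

ISSUED = 3

[0] i0  ld.MEM  -- no-port MEM/MEM
[1] i1&i2  ld.MEM/mul.MUL  -- pair
[2] i3  mul.MUL  -- WAW r5
[3] i4&i5  and.ALU/ld.MEM  -- pair
[4] i6&i7  and.ALU/xor.ALU  -- pair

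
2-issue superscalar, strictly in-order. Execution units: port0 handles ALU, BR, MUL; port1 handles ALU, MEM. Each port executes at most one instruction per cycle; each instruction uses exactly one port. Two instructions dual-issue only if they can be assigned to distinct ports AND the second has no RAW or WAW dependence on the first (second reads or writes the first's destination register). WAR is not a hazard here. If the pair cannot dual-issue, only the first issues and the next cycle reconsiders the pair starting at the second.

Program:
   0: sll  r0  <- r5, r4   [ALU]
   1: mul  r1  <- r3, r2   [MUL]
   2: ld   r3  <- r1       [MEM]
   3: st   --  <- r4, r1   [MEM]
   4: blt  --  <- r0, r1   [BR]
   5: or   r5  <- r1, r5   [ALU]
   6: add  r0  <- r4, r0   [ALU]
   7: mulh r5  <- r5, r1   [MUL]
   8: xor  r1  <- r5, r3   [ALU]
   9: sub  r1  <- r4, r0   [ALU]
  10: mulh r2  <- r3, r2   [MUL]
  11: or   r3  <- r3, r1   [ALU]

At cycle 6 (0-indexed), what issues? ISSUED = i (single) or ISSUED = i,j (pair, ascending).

ISSUED = 9,10

#0 head=0: sll/mul i0,i1 dual
#1 head=2: ld i2 no-port MEM/MEM
#2 head=3: st/blt i3,i4 dual
#3 head=5: or/add i5,i6 dual
#4 head=7: mulh i7 RAW r5
#5 head=8: xor i8 WAW r1
#6 head=9: sub/mulh i9,i10 dual
#7 head=11: or i11 tail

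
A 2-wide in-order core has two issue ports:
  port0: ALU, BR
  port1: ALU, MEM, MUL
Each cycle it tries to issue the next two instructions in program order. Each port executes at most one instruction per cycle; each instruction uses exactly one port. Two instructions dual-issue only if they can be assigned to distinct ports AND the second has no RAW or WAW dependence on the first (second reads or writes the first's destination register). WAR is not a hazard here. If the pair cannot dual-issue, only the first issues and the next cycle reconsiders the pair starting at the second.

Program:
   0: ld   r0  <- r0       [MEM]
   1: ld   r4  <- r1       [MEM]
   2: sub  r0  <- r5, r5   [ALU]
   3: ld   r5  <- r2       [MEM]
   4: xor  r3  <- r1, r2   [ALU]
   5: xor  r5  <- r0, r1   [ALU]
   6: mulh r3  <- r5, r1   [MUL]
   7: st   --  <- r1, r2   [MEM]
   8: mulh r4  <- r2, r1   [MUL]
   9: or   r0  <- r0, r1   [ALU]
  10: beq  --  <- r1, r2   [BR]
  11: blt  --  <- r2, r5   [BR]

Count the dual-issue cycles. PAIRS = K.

PAIRS = 3

#0 head=0: ld.MEM i0 no-port MEM/MEM
#1 head=1: ld.MEM sub.ALU i1,i2 2-wide
#2 head=3: ld.MEM xor.ALU i3,i4 2-wide
#3 head=5: xor.ALU i5 RAW r5
#4 head=6: mulh.MUL i6 no-port MUL/MEM
#5 head=7: st.MEM i7 no-port MEM/MUL
#6 head=8: mulh.MUL or.ALU i8,i9 2-wide
#7 head=10: beq.BR i10 no-port BR/BR
#8 head=11: blt.BR i11 tail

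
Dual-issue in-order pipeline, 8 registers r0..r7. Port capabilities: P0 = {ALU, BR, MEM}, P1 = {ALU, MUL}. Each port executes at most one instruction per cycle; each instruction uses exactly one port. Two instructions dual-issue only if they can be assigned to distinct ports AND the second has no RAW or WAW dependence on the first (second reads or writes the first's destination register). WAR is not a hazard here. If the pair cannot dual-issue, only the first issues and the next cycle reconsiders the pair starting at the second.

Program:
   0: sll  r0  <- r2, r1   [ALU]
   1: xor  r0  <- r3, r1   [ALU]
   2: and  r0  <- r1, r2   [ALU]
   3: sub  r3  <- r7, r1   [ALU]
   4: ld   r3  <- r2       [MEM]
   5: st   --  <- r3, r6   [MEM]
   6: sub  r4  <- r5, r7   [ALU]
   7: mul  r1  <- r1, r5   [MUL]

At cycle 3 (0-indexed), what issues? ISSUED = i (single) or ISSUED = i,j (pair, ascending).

ISSUED = 4

0. sll @i0  | WAW r0
1. xor @i1  | WAW r0
2. and+sub @i2,i3  | pair
3. ld @i4  | no-port MEM/MEM
4. st+sub @i5,i6  | pair
5. mul @i7  | tail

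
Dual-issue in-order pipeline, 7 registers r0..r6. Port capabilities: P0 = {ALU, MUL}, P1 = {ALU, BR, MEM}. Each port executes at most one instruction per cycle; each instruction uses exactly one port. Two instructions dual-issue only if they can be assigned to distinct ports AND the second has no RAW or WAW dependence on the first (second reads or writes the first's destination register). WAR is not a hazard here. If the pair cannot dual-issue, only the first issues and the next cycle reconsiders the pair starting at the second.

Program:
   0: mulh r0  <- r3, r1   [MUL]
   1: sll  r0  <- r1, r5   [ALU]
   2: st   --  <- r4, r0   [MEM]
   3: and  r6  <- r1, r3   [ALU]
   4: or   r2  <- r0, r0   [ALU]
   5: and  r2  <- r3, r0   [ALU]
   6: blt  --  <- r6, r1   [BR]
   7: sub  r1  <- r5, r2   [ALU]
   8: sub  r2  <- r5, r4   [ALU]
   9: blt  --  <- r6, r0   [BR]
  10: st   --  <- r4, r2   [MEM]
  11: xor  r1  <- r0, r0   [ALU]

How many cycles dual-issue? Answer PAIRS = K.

t=0 i0:mulh ; WAW r0
t=1 i1:sll ; RAW r0
t=2 i2&i3:st and ; pair
t=3 i4:or ; WAW r2
t=4 i5&i6:and blt ; pair
t=5 i7&i8:sub sub ; pair
t=6 i9:blt ; no-port BR/MEM
t=7 i10&i11:st xor ; pair

PAIRS = 4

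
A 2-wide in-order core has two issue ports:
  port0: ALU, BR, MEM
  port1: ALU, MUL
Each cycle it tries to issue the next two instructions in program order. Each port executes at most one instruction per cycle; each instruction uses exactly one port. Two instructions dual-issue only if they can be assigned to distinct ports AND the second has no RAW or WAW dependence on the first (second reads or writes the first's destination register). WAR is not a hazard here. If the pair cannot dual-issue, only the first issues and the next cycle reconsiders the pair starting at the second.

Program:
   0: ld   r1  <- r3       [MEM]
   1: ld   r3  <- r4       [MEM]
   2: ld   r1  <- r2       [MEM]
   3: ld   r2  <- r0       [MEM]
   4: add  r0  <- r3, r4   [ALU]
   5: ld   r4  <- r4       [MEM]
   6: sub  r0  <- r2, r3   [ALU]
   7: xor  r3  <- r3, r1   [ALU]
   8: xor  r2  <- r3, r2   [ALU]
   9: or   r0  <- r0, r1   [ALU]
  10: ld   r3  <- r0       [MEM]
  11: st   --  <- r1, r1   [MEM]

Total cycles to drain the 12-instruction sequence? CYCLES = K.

CYCLES = 9

  cy0 -> i0 (ld.MEM) no-port MEM/MEM
  cy1 -> i1 (ld.MEM) no-port MEM/MEM
  cy2 -> i2 (ld.MEM) no-port MEM/MEM
  cy3 -> i3+i4 (ld.MEM+add.ALU) pair
  cy4 -> i5+i6 (ld.MEM+sub.ALU) pair
  cy5 -> i7 (xor.ALU) RAW r3
  cy6 -> i8+i9 (xor.ALU+or.ALU) pair
  cy7 -> i10 (ld.MEM) no-port MEM/MEM
  cy8 -> i11 (st.MEM) tail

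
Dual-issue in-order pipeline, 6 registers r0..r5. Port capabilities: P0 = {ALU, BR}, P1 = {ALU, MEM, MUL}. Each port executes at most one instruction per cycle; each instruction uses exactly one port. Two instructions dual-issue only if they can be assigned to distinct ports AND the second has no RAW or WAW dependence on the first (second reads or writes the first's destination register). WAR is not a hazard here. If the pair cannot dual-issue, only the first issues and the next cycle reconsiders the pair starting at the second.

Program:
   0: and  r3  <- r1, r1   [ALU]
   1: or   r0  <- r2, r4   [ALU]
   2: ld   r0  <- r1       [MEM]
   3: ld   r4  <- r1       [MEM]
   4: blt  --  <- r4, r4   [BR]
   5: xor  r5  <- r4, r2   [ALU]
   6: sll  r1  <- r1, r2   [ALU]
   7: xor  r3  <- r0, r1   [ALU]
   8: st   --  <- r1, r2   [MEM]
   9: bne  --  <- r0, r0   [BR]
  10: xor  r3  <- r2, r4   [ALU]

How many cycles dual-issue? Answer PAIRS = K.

  cy0 -> i0&i1 (and+or) dual
  cy1 -> i2 (ld) no-port MEM/MEM
  cy2 -> i3 (ld) RAW r4
  cy3 -> i4&i5 (blt+xor) dual
  cy4 -> i6 (sll) RAW r1
  cy5 -> i7&i8 (xor+st) dual
  cy6 -> i9&i10 (bne+xor) dual

PAIRS = 4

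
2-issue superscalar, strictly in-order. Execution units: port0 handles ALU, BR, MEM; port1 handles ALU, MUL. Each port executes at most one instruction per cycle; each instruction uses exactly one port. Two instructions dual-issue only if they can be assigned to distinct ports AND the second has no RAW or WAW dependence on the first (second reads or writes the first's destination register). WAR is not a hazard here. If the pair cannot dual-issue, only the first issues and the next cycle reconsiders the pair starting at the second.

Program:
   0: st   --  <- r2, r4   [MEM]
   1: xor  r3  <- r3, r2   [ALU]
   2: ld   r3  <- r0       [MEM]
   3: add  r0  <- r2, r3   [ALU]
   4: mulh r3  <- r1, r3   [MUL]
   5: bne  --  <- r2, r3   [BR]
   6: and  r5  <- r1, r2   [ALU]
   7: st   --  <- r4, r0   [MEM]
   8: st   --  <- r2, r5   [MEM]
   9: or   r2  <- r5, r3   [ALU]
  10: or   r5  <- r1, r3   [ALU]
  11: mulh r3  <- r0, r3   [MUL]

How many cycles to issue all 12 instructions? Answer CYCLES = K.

CYCLES = 7

c0: i0,i1 st.MEM+xor.ALU  2-wide
c1: i2 ld.MEM  RAW r3
c2: i3,i4 add.ALU+mulh.MUL  2-wide
c3: i5,i6 bne.BR+and.ALU  2-wide
c4: i7 st.MEM  no-port MEM/MEM
c5: i8,i9 st.MEM+or.ALU  2-wide
c6: i10,i11 or.ALU+mulh.MUL  2-wide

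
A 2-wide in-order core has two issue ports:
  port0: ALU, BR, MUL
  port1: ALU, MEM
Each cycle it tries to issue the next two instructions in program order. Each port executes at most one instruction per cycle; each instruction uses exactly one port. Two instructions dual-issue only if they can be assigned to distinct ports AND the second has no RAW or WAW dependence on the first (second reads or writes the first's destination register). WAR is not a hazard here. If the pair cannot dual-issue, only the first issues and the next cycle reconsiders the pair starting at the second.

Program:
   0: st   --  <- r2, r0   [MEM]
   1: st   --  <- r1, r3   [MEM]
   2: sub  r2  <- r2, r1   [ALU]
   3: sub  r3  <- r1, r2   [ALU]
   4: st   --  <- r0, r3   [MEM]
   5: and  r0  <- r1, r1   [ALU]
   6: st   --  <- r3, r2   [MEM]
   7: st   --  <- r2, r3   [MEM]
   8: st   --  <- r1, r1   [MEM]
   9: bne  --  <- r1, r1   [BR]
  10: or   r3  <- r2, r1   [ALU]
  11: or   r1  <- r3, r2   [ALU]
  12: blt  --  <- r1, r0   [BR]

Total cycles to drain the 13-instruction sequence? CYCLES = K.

CYCLES = 10

0. st @i0  | no-port MEM/MEM
1. st+sub @i1+i2  | 2-wide
2. sub @i3  | RAW r3
3. st+and @i4+i5  | 2-wide
4. st @i6  | no-port MEM/MEM
5. st @i7  | no-port MEM/MEM
6. st+bne @i8+i9  | 2-wide
7. or @i10  | RAW r3
8. or @i11  | RAW r1
9. blt @i12  | tail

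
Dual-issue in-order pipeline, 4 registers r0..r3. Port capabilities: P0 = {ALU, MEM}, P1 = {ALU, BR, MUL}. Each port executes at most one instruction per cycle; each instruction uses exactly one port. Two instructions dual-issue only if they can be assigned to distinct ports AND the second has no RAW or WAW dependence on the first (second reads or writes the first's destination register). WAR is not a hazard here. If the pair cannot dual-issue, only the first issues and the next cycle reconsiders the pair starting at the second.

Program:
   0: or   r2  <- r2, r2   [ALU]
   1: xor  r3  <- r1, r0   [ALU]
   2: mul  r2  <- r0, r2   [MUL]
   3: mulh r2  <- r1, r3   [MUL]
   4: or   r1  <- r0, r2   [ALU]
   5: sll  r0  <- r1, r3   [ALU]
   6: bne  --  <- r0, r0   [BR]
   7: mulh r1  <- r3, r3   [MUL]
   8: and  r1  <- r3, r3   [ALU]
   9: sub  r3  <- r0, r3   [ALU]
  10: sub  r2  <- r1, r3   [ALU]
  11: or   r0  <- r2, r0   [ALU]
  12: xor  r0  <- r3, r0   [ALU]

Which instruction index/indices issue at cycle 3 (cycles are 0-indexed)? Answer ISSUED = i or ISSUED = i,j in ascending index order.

t=0 i0+i1:or.ALU+xor.ALU ; pair
t=1 i2:mul.MUL ; no-port MUL/MUL
t=2 i3:mulh.MUL ; RAW r2
t=3 i4:or.ALU ; RAW r1
t=4 i5:sll.ALU ; RAW r0
t=5 i6:bne.BR ; no-port BR/MUL
t=6 i7:mulh.MUL ; WAW r1
t=7 i8+i9:and.ALU+sub.ALU ; pair
t=8 i10:sub.ALU ; RAW r2
t=9 i11:or.ALU ; RAW+WAW r0
t=10 i12:xor.ALU ; tail

ISSUED = 4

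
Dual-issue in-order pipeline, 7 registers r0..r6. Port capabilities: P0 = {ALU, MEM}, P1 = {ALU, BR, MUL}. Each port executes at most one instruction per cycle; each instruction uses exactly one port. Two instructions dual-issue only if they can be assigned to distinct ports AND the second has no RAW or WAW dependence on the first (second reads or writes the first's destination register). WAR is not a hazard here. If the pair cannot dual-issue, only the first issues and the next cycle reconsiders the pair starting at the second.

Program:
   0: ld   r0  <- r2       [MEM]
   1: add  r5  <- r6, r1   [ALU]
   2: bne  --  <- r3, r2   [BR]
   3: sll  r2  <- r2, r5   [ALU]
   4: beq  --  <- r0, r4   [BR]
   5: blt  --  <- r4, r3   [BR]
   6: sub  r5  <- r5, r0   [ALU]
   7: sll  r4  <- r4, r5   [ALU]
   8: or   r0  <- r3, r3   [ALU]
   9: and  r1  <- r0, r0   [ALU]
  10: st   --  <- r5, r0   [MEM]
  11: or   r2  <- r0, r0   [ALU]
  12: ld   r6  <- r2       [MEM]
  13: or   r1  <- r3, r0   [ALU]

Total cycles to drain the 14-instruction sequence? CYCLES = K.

#0 head=0: ld add i0&i1 2-wide
#1 head=2: bne sll i2&i3 2-wide
#2 head=4: beq i4 no-port BR/BR
#3 head=5: blt sub i5&i6 2-wide
#4 head=7: sll or i7&i8 2-wide
#5 head=9: and st i9&i10 2-wide
#6 head=11: or i11 RAW r2
#7 head=12: ld or i12&i13 2-wide

CYCLES = 8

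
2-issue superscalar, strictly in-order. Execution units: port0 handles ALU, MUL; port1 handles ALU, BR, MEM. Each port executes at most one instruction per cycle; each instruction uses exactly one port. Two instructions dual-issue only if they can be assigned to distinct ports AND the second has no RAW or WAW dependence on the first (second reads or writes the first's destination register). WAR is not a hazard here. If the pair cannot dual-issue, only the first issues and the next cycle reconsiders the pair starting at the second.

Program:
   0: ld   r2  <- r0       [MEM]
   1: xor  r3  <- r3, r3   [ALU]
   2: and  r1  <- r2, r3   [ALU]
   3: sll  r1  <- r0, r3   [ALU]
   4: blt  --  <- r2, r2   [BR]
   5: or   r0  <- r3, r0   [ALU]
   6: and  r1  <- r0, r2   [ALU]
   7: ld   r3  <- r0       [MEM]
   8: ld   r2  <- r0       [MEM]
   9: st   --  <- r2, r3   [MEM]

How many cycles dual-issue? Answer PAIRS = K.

c0: i0/i1 ld.MEM xor.ALU  pair
c1: i2 and.ALU  WAW r1
c2: i3/i4 sll.ALU blt.BR  pair
c3: i5 or.ALU  RAW r0
c4: i6/i7 and.ALU ld.MEM  pair
c5: i8 ld.MEM  no-port MEM/MEM
c6: i9 st.MEM  tail

PAIRS = 3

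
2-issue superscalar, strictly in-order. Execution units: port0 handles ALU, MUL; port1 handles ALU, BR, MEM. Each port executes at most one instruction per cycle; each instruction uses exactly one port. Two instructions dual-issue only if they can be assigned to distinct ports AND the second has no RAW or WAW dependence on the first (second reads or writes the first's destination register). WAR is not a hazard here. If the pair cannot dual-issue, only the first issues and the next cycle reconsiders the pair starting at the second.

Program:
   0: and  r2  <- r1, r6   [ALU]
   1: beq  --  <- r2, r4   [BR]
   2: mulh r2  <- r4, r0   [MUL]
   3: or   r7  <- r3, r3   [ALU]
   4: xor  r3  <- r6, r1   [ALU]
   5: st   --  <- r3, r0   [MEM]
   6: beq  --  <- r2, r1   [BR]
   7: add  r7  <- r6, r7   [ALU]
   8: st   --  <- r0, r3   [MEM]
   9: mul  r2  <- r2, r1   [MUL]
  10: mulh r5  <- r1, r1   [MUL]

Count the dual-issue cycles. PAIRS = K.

PAIRS = 4

[0] i0  and  -- RAW r2
[1] i1/i2  beq/mulh  -- dual
[2] i3/i4  or/xor  -- dual
[3] i5  st  -- no-port MEM/BR
[4] i6/i7  beq/add  -- dual
[5] i8/i9  st/mul  -- dual
[6] i10  mulh  -- tail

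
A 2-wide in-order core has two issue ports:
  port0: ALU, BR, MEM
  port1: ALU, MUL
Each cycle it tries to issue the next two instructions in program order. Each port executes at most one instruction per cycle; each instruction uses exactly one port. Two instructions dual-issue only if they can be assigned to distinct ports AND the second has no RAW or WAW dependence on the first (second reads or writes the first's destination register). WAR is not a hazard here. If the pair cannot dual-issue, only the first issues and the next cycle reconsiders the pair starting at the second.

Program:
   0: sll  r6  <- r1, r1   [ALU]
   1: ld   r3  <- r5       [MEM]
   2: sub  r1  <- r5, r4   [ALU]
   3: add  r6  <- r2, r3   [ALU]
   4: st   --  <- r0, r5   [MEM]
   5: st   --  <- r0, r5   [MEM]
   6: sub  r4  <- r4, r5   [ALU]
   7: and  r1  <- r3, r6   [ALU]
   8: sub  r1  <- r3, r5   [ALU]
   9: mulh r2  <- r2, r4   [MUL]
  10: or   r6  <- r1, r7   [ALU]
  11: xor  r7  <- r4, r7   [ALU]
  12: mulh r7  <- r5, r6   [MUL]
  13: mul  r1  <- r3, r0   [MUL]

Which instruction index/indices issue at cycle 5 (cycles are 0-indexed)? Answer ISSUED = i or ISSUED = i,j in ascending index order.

ISSUED = 8,9

c0: i0&i1 sll/ld  2-wide
c1: i2&i3 sub/add  2-wide
c2: i4 st  no-port MEM/MEM
c3: i5&i6 st/sub  2-wide
c4: i7 and  WAW r1
c5: i8&i9 sub/mulh  2-wide
c6: i10&i11 or/xor  2-wide
c7: i12 mulh  no-port MUL/MUL
c8: i13 mul  tail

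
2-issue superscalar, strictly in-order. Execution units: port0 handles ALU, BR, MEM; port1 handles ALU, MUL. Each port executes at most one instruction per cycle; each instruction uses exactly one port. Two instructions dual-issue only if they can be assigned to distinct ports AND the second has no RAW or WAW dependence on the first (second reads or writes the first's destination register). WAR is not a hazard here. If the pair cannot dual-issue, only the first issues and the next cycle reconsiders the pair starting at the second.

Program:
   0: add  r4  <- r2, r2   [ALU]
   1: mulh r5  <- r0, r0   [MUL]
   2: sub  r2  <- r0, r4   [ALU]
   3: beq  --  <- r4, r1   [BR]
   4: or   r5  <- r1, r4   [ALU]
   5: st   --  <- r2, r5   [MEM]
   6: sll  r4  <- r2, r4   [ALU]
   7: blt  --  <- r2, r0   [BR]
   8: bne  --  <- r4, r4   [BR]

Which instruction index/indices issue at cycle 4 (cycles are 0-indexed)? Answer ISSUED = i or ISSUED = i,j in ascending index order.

c0: i0/i1 add.ALU/mulh.MUL  2-wide
c1: i2/i3 sub.ALU/beq.BR  2-wide
c2: i4 or.ALU  RAW r5
c3: i5/i6 st.MEM/sll.ALU  2-wide
c4: i7 blt.BR  no-port BR/BR
c5: i8 bne.BR  tail

ISSUED = 7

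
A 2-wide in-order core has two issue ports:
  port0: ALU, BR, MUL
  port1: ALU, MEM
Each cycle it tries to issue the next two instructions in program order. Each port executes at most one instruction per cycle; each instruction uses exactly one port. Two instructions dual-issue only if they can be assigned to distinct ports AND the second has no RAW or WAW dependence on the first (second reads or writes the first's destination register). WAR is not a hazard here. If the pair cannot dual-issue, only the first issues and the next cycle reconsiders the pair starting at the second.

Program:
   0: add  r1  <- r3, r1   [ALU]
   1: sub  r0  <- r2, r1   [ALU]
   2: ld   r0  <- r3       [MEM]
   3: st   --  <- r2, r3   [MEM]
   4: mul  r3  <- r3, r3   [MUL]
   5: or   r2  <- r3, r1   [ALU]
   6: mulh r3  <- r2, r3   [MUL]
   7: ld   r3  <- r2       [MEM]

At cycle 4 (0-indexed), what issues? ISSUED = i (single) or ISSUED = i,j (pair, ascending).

ISSUED = 5

[0] i0  add  -- RAW r1
[1] i1  sub  -- WAW r0
[2] i2  ld  -- no-port MEM/MEM
[3] i3&i4  st mul  -- pair
[4] i5  or  -- RAW r2
[5] i6  mulh  -- WAW r3
[6] i7  ld  -- tail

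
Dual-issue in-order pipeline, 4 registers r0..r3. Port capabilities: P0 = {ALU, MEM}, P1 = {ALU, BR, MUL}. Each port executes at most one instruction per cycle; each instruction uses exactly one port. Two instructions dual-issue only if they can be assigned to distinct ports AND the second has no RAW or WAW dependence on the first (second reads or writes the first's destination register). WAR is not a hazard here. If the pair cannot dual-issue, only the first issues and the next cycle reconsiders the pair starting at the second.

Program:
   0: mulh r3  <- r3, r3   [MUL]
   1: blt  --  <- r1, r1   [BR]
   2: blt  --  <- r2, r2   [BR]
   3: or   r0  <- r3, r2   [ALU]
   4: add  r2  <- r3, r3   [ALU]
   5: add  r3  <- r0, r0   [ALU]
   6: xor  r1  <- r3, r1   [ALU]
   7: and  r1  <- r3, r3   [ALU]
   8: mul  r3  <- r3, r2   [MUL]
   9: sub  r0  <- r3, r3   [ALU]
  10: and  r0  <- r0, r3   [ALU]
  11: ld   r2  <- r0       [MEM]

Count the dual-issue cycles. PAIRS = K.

  cy0 -> i0 (mulh.MUL) no-port MUL/BR
  cy1 -> i1 (blt.BR) no-port BR/BR
  cy2 -> i2&i3 (blt.BR or.ALU) dual
  cy3 -> i4&i5 (add.ALU add.ALU) dual
  cy4 -> i6 (xor.ALU) WAW r1
  cy5 -> i7&i8 (and.ALU mul.MUL) dual
  cy6 -> i9 (sub.ALU) RAW+WAW r0
  cy7 -> i10 (and.ALU) RAW r0
  cy8 -> i11 (ld.MEM) tail

PAIRS = 3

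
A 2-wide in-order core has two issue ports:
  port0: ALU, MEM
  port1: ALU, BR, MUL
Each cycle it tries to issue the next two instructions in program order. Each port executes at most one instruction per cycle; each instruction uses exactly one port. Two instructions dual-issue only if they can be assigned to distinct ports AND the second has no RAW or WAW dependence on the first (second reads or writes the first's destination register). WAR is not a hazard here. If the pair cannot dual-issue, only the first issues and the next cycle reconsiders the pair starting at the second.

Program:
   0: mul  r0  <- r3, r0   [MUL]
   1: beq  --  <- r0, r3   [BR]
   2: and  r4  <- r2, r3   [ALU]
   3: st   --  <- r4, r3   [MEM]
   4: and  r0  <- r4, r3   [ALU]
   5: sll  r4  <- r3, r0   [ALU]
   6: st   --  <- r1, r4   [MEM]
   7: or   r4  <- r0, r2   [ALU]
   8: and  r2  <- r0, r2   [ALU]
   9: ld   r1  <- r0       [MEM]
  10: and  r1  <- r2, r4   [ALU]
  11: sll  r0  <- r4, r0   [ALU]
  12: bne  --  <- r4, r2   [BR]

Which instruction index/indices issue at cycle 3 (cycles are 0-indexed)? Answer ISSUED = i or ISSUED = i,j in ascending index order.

c0: i0 mul.MUL  no-port MUL/BR
c1: i1,i2 beq.BR;and.ALU  pair
c2: i3,i4 st.MEM;and.ALU  pair
c3: i5 sll.ALU  RAW r4
c4: i6,i7 st.MEM;or.ALU  pair
c5: i8,i9 and.ALU;ld.MEM  pair
c6: i10,i11 and.ALU;sll.ALU  pair
c7: i12 bne.BR  tail

ISSUED = 5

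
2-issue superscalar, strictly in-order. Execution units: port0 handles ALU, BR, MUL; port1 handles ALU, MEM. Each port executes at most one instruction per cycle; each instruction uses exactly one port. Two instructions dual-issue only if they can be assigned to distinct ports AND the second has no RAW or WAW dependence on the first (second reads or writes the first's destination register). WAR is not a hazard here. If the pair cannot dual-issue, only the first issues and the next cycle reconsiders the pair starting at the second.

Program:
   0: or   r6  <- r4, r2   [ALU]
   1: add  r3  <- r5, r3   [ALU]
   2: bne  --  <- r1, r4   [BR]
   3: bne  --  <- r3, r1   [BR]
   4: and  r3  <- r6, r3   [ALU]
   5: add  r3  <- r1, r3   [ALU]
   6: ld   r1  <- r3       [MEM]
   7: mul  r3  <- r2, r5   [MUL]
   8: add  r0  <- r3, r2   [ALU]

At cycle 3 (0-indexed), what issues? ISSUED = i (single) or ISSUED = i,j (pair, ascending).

ISSUED = 5

t=0 i0&i1:or;add ; pair
t=1 i2:bne ; no-port BR/BR
t=2 i3&i4:bne;and ; pair
t=3 i5:add ; RAW r3
t=4 i6&i7:ld;mul ; pair
t=5 i8:add ; tail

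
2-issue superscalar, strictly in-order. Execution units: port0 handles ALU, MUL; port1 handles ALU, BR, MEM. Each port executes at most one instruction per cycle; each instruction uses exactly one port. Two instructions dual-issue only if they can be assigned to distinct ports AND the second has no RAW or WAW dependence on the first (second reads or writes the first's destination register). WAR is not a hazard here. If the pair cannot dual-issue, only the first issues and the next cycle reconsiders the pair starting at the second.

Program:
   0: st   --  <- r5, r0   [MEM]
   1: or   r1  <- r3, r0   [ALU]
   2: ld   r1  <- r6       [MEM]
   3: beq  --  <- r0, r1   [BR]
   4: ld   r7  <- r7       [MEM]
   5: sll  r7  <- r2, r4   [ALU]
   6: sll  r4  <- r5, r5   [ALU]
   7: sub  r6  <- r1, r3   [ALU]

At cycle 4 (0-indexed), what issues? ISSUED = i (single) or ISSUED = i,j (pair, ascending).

  cy0 -> i0&i1 (st.MEM or.ALU) pair
  cy1 -> i2 (ld.MEM) no-port MEM/BR
  cy2 -> i3 (beq.BR) no-port BR/MEM
  cy3 -> i4 (ld.MEM) WAW r7
  cy4 -> i5&i6 (sll.ALU sll.ALU) pair
  cy5 -> i7 (sub.ALU) tail

ISSUED = 5,6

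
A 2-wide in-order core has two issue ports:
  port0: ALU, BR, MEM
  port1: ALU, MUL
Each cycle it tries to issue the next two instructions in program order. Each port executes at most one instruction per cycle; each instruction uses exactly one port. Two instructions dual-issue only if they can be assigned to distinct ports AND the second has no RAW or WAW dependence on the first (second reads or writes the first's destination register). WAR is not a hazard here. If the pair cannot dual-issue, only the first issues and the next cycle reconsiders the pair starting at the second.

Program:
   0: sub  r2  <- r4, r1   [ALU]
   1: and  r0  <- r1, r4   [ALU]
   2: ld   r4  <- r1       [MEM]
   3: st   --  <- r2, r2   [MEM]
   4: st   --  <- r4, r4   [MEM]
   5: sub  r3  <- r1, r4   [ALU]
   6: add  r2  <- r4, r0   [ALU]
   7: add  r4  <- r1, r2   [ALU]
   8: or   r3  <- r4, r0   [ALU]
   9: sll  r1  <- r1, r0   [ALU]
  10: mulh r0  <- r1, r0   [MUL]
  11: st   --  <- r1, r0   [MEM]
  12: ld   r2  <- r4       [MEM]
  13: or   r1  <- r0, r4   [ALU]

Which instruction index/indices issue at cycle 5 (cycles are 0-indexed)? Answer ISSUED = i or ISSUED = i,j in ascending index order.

ISSUED = 7

[0] i0,i1  sub.ALU+and.ALU  -- 2-wide
[1] i2  ld.MEM  -- no-port MEM/MEM
[2] i3  st.MEM  -- no-port MEM/MEM
[3] i4,i5  st.MEM+sub.ALU  -- 2-wide
[4] i6  add.ALU  -- RAW r2
[5] i7  add.ALU  -- RAW r4
[6] i8,i9  or.ALU+sll.ALU  -- 2-wide
[7] i10  mulh.MUL  -- RAW r0
[8] i11  st.MEM  -- no-port MEM/MEM
[9] i12,i13  ld.MEM+or.ALU  -- 2-wide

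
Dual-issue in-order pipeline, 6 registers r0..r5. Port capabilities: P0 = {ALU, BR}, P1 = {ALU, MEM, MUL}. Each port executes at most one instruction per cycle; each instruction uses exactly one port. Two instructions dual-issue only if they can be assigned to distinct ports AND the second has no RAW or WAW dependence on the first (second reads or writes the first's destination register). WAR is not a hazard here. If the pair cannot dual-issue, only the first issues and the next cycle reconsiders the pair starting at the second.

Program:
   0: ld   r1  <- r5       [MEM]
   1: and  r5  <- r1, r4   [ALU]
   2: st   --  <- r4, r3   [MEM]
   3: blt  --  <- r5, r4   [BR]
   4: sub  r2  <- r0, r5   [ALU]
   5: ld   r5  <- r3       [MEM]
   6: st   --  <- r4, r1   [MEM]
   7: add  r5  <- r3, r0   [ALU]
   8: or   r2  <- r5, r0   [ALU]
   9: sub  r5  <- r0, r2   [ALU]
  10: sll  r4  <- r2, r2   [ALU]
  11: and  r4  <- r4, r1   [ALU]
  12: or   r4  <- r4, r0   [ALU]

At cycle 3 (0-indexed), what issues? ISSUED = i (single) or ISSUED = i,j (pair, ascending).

#0 head=0: ld i0 RAW r1
#1 head=1: and/st i1/i2 pair
#2 head=3: blt/sub i3/i4 pair
#3 head=5: ld i5 no-port MEM/MEM
#4 head=6: st/add i6/i7 pair
#5 head=8: or i8 RAW r2
#6 head=9: sub/sll i9/i10 pair
#7 head=11: and i11 RAW+WAW r4
#8 head=12: or i12 tail

ISSUED = 5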